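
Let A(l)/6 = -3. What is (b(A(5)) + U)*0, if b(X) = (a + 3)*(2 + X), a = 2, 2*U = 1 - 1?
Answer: 0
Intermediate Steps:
U = 0 (U = (1 - 1)/2 = (½)*0 = 0)
A(l) = -18 (A(l) = 6*(-3) = -18)
b(X) = 10 + 5*X (b(X) = (2 + 3)*(2 + X) = 5*(2 + X) = 10 + 5*X)
(b(A(5)) + U)*0 = ((10 + 5*(-18)) + 0)*0 = ((10 - 90) + 0)*0 = (-80 + 0)*0 = -80*0 = 0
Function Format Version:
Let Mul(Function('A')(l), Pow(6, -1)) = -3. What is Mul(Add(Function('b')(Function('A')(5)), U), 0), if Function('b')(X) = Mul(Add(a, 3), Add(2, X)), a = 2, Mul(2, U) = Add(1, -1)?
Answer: 0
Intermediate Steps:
U = 0 (U = Mul(Rational(1, 2), Add(1, -1)) = Mul(Rational(1, 2), 0) = 0)
Function('A')(l) = -18 (Function('A')(l) = Mul(6, -3) = -18)
Function('b')(X) = Add(10, Mul(5, X)) (Function('b')(X) = Mul(Add(2, 3), Add(2, X)) = Mul(5, Add(2, X)) = Add(10, Mul(5, X)))
Mul(Add(Function('b')(Function('A')(5)), U), 0) = Mul(Add(Add(10, Mul(5, -18)), 0), 0) = Mul(Add(Add(10, -90), 0), 0) = Mul(Add(-80, 0), 0) = Mul(-80, 0) = 0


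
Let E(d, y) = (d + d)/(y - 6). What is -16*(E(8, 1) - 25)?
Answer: 2256/5 ≈ 451.20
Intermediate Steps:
E(d, y) = 2*d/(-6 + y) (E(d, y) = (2*d)/(-6 + y) = 2*d/(-6 + y))
-16*(E(8, 1) - 25) = -16*(2*8/(-6 + 1) - 25) = -16*(2*8/(-5) - 25) = -16*(2*8*(-1/5) - 25) = -16*(-16/5 - 25) = -16*(-141/5) = 2256/5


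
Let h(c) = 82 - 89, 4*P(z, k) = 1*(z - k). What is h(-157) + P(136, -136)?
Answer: 61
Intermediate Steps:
P(z, k) = -k/4 + z/4 (P(z, k) = (1*(z - k))/4 = (z - k)/4 = -k/4 + z/4)
h(c) = -7
h(-157) + P(136, -136) = -7 + (-¼*(-136) + (¼)*136) = -7 + (34 + 34) = -7 + 68 = 61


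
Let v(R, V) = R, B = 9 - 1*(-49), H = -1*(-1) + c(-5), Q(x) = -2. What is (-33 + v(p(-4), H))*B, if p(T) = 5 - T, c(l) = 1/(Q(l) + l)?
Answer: -1392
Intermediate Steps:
c(l) = 1/(-2 + l)
H = 6/7 (H = -1*(-1) + 1/(-2 - 5) = 1 + 1/(-7) = 1 - ⅐ = 6/7 ≈ 0.85714)
B = 58 (B = 9 + 49 = 58)
(-33 + v(p(-4), H))*B = (-33 + (5 - 1*(-4)))*58 = (-33 + (5 + 4))*58 = (-33 + 9)*58 = -24*58 = -1392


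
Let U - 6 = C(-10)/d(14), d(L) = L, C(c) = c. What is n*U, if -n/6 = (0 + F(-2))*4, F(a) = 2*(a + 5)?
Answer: -5328/7 ≈ -761.14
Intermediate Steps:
F(a) = 10 + 2*a (F(a) = 2*(5 + a) = 10 + 2*a)
n = -144 (n = -6*(0 + (10 + 2*(-2)))*4 = -6*(0 + (10 - 4))*4 = -6*(0 + 6)*4 = -36*4 = -6*24 = -144)
U = 37/7 (U = 6 - 10/14 = 6 - 10*1/14 = 6 - 5/7 = 37/7 ≈ 5.2857)
n*U = -144*37/7 = -5328/7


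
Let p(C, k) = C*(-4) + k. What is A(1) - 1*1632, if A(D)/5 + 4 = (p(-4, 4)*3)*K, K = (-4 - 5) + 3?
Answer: -3452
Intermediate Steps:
p(C, k) = k - 4*C (p(C, k) = -4*C + k = k - 4*C)
K = -6 (K = -9 + 3 = -6)
A(D) = -1820 (A(D) = -20 + 5*(((4 - 4*(-4))*3)*(-6)) = -20 + 5*(((4 + 16)*3)*(-6)) = -20 + 5*((20*3)*(-6)) = -20 + 5*(60*(-6)) = -20 + 5*(-360) = -20 - 1800 = -1820)
A(1) - 1*1632 = -1820 - 1*1632 = -1820 - 1632 = -3452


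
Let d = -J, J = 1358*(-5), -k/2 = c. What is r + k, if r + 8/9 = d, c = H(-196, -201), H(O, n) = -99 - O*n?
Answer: 772012/9 ≈ 85779.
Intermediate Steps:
H(O, n) = -99 - O*n
c = -39495 (c = -99 - 1*(-196)*(-201) = -99 - 39396 = -39495)
k = 78990 (k = -2*(-39495) = 78990)
J = -6790
d = 6790 (d = -1*(-6790) = 6790)
r = 61102/9 (r = -8/9 + 6790 = 61102/9 ≈ 6789.1)
r + k = 61102/9 + 78990 = 772012/9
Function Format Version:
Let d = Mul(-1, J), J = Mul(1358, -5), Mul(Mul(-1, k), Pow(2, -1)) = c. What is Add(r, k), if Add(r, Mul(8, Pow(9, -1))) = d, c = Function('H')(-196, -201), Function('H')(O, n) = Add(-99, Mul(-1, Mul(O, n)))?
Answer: Rational(772012, 9) ≈ 85779.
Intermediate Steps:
Function('H')(O, n) = Add(-99, Mul(-1, O, n))
c = -39495 (c = Add(-99, Mul(-1, -196, -201)) = Add(-99, -39396) = -39495)
k = 78990 (k = Mul(-2, -39495) = 78990)
J = -6790
d = 6790 (d = Mul(-1, -6790) = 6790)
r = Rational(61102, 9) (r = Add(Rational(-8, 9), 6790) = Rational(61102, 9) ≈ 6789.1)
Add(r, k) = Add(Rational(61102, 9), 78990) = Rational(772012, 9)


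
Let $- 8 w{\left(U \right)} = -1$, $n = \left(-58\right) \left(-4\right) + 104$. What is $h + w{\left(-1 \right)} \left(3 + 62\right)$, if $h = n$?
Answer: $\frac{2753}{8} \approx 344.13$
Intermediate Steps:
$n = 336$ ($n = 232 + 104 = 336$)
$w{\left(U \right)} = \frac{1}{8}$ ($w{\left(U \right)} = \left(- \frac{1}{8}\right) \left(-1\right) = \frac{1}{8}$)
$h = 336$
$h + w{\left(-1 \right)} \left(3 + 62\right) = 336 + \frac{3 + 62}{8} = 336 + \frac{1}{8} \cdot 65 = 336 + \frac{65}{8} = \frac{2753}{8}$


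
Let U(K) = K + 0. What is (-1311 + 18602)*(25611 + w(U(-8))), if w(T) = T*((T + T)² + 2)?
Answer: 407151177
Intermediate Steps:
U(K) = K
w(T) = T*(2 + 4*T²) (w(T) = T*((2*T)² + 2) = T*(4*T² + 2) = T*(2 + 4*T²))
(-1311 + 18602)*(25611 + w(U(-8))) = (-1311 + 18602)*(25611 + (2*(-8) + 4*(-8)³)) = 17291*(25611 + (-16 + 4*(-512))) = 17291*(25611 + (-16 - 2048)) = 17291*(25611 - 2064) = 17291*23547 = 407151177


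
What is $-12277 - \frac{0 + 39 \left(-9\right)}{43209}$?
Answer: $- \frac{58941838}{4801} \approx -12277.0$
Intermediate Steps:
$-12277 - \frac{0 + 39 \left(-9\right)}{43209} = -12277 - \left(0 - 351\right) \frac{1}{43209} = -12277 - \left(-351\right) \frac{1}{43209} = -12277 - - \frac{39}{4801} = -12277 + \frac{39}{4801} = - \frac{58941838}{4801}$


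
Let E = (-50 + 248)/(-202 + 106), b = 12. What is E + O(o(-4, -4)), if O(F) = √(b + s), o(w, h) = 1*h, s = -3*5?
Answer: -33/16 + I*√3 ≈ -2.0625 + 1.732*I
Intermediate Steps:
s = -15
o(w, h) = h
O(F) = I*√3 (O(F) = √(12 - 15) = √(-3) = I*√3)
E = -33/16 (E = 198/(-96) = 198*(-1/96) = -33/16 ≈ -2.0625)
E + O(o(-4, -4)) = -33/16 + I*√3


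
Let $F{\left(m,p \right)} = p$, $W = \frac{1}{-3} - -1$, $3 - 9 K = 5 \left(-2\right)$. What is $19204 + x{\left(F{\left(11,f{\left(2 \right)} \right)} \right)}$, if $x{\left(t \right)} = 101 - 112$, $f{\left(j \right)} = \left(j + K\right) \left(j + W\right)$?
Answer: $19193$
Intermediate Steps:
$K = \frac{13}{9}$ ($K = \frac{1}{3} - \frac{5 \left(-2\right)}{9} = \frac{1}{3} - - \frac{10}{9} = \frac{1}{3} + \frac{10}{9} = \frac{13}{9} \approx 1.4444$)
$W = \frac{2}{3}$ ($W = - \frac{1}{3} + 1 = \frac{2}{3} \approx 0.66667$)
$f{\left(j \right)} = \left(\frac{2}{3} + j\right) \left(\frac{13}{9} + j\right)$ ($f{\left(j \right)} = \left(j + \frac{13}{9}\right) \left(j + \frac{2}{3}\right) = \left(\frac{13}{9} + j\right) \left(\frac{2}{3} + j\right) = \left(\frac{2}{3} + j\right) \left(\frac{13}{9} + j\right)$)
$x{\left(t \right)} = -11$ ($x{\left(t \right)} = 101 - 112 = -11$)
$19204 + x{\left(F{\left(11,f{\left(2 \right)} \right)} \right)} = 19204 - 11 = 19193$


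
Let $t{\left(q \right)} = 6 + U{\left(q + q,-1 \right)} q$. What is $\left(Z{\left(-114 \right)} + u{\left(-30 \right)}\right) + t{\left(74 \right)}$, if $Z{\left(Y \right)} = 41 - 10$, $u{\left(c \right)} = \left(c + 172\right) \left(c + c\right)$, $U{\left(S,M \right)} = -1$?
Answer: $-8557$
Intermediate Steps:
$u{\left(c \right)} = 2 c \left(172 + c\right)$ ($u{\left(c \right)} = \left(172 + c\right) 2 c = 2 c \left(172 + c\right)$)
$Z{\left(Y \right)} = 31$ ($Z{\left(Y \right)} = 41 - 10 = 31$)
$t{\left(q \right)} = 6 - q$
$\left(Z{\left(-114 \right)} + u{\left(-30 \right)}\right) + t{\left(74 \right)} = \left(31 + 2 \left(-30\right) \left(172 - 30\right)\right) + \left(6 - 74\right) = \left(31 + 2 \left(-30\right) 142\right) + \left(6 - 74\right) = \left(31 - 8520\right) - 68 = -8489 - 68 = -8557$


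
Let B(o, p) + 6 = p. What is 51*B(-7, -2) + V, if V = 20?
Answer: -388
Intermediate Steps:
B(o, p) = -6 + p
51*B(-7, -2) + V = 51*(-6 - 2) + 20 = 51*(-8) + 20 = -408 + 20 = -388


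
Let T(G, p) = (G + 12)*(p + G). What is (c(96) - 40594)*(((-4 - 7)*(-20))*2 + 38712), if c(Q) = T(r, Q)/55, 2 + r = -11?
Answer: -87416745456/55 ≈ -1.5894e+9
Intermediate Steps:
r = -13 (r = -2 - 11 = -13)
T(G, p) = (12 + G)*(G + p)
c(Q) = 13/55 - Q/55 (c(Q) = ((-13)² + 12*(-13) + 12*Q - 13*Q)/55 = (169 - 156 + 12*Q - 13*Q)*(1/55) = (13 - Q)*(1/55) = 13/55 - Q/55)
(c(96) - 40594)*(((-4 - 7)*(-20))*2 + 38712) = ((13/55 - 1/55*96) - 40594)*(((-4 - 7)*(-20))*2 + 38712) = ((13/55 - 96/55) - 40594)*(-11*(-20)*2 + 38712) = (-83/55 - 40594)*(220*2 + 38712) = -2232753*(440 + 38712)/55 = -2232753/55*39152 = -87416745456/55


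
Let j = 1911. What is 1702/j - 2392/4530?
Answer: 174386/480935 ≈ 0.36260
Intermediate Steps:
1702/j - 2392/4530 = 1702/1911 - 2392/4530 = 1702*(1/1911) - 2392*1/4530 = 1702/1911 - 1196/2265 = 174386/480935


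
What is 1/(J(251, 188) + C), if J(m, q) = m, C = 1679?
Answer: 1/1930 ≈ 0.00051813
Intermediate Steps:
1/(J(251, 188) + C) = 1/(251 + 1679) = 1/1930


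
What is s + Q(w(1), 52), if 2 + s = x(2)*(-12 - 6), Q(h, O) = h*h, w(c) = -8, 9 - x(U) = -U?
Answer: -136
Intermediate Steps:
x(U) = 9 + U (x(U) = 9 - (-1)*U = 9 + U)
Q(h, O) = h**2
s = -200 (s = -2 + (9 + 2)*(-12 - 6) = -2 + 11*(-18) = -2 - 198 = -200)
s + Q(w(1), 52) = -200 + (-8)**2 = -200 + 64 = -136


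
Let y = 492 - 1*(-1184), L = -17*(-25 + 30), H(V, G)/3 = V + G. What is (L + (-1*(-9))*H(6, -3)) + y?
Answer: 1672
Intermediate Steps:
H(V, G) = 3*G + 3*V (H(V, G) = 3*(V + G) = 3*(G + V) = 3*G + 3*V)
L = -85 (L = -17*5 = -85)
y = 1676 (y = 492 + 1184 = 1676)
(L + (-1*(-9))*H(6, -3)) + y = (-85 + (-1*(-9))*(3*(-3) + 3*6)) + 1676 = (-85 + 9*(-9 + 18)) + 1676 = (-85 + 9*9) + 1676 = (-85 + 81) + 1676 = -4 + 1676 = 1672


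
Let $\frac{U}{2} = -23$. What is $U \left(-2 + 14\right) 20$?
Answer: $-11040$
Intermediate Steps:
$U = -46$ ($U = 2 \left(-23\right) = -46$)
$U \left(-2 + 14\right) 20 = - 46 \left(-2 + 14\right) 20 = \left(-46\right) 12 \cdot 20 = \left(-552\right) 20 = -11040$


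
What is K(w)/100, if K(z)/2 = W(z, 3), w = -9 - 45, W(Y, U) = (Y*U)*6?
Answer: -486/25 ≈ -19.440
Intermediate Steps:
W(Y, U) = 6*U*Y (W(Y, U) = (U*Y)*6 = 6*U*Y)
w = -54
K(z) = 36*z (K(z) = 2*(6*3*z) = 2*(18*z) = 36*z)
K(w)/100 = (36*(-54))/100 = -1944*1/100 = -486/25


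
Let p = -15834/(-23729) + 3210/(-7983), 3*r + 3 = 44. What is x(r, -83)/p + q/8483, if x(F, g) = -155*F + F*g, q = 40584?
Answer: -870790970050763/71020710926 ≈ -12261.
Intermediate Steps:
r = 41/3 (r = -1 + (⅓)*44 = -1 + 44/3 = 41/3 ≈ 13.667)
p = 16744244/63142869 (p = -15834*(-1/23729) + 3210*(-1/7983) = 15834/23729 - 1070/2661 = 16744244/63142869 ≈ 0.26518)
x(r, -83)/p + q/8483 = (41*(-155 - 83)/3)/(16744244/63142869) + 40584/8483 = ((41/3)*(-238))*(63142869/16744244) + 40584*(1/8483) = -9758/3*63142869/16744244 + 40584/8483 = -102691352617/8372122 + 40584/8483 = -870790970050763/71020710926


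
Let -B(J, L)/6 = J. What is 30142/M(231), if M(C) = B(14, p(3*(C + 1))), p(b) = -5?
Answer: -2153/6 ≈ -358.83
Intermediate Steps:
B(J, L) = -6*J
M(C) = -84 (M(C) = -6*14 = -84)
30142/M(231) = 30142/(-84) = 30142*(-1/84) = -2153/6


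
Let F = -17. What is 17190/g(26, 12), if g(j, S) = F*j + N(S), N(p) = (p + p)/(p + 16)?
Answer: -60165/1544 ≈ -38.967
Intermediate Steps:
N(p) = 2*p/(16 + p) (N(p) = (2*p)/(16 + p) = 2*p/(16 + p))
g(j, S) = -17*j + 2*S/(16 + S)
17190/g(26, 12) = 17190/(((2*12 - 17*26*(16 + 12))/(16 + 12))) = 17190/(((24 - 17*26*28)/28)) = 17190/(((24 - 12376)/28)) = 17190/(((1/28)*(-12352))) = 17190/(-3088/7) = 17190*(-7/3088) = -60165/1544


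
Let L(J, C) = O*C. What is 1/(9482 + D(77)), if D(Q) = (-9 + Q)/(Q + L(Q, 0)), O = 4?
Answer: 77/730182 ≈ 0.00010545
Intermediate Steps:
L(J, C) = 4*C
D(Q) = (-9 + Q)/Q (D(Q) = (-9 + Q)/(Q + 4*0) = (-9 + Q)/(Q + 0) = (-9 + Q)/Q)
1/(9482 + D(77)) = 1/(9482 + (-9 + 77)/77) = 1/(9482 + (1/77)*68) = 1/(9482 + 68/77) = 1/(730182/77) = 77/730182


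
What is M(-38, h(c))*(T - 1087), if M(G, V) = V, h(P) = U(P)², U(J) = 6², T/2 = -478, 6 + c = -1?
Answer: -2647728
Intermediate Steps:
c = -7 (c = -6 - 1 = -7)
T = -956 (T = 2*(-478) = -956)
U(J) = 36
h(P) = 1296 (h(P) = 36² = 1296)
M(-38, h(c))*(T - 1087) = 1296*(-956 - 1087) = 1296*(-2043) = -2647728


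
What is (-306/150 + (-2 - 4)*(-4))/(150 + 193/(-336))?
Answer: 184464/1255175 ≈ 0.14696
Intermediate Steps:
(-306/150 + (-2 - 4)*(-4))/(150 + 193/(-336)) = (-306*1/150 - 6*(-4))/(150 + 193*(-1/336)) = (-51/25 + 24)/(150 - 193/336) = 549/(25*(50207/336)) = (549/25)*(336/50207) = 184464/1255175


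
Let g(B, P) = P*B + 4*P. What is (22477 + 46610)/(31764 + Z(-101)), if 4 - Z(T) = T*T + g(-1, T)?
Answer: 23029/7290 ≈ 3.1590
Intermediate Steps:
g(B, P) = 4*P + B*P (g(B, P) = B*P + 4*P = 4*P + B*P)
Z(T) = 4 - T² - 3*T (Z(T) = 4 - (T*T + T*(4 - 1)) = 4 - (T² + T*3) = 4 - (T² + 3*T) = 4 + (-T² - 3*T) = 4 - T² - 3*T)
(22477 + 46610)/(31764 + Z(-101)) = (22477 + 46610)/(31764 + (4 - 1*(-101)² - 3*(-101))) = 69087/(31764 + (4 - 1*10201 + 303)) = 69087/(31764 + (4 - 10201 + 303)) = 69087/(31764 - 9894) = 69087/21870 = 69087*(1/21870) = 23029/7290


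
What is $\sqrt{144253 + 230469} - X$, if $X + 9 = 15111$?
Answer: $-15102 + \sqrt{374722} \approx -14490.0$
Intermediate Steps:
$X = 15102$ ($X = -9 + 15111 = 15102$)
$\sqrt{144253 + 230469} - X = \sqrt{144253 + 230469} - 15102 = \sqrt{374722} - 15102 = -15102 + \sqrt{374722}$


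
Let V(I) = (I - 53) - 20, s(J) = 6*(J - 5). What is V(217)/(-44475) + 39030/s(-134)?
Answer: -96443297/2060675 ≈ -46.802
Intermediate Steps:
s(J) = -30 + 6*J (s(J) = 6*(-5 + J) = -30 + 6*J)
V(I) = -73 + I (V(I) = (-53 + I) - 20 = -73 + I)
V(217)/(-44475) + 39030/s(-134) = (-73 + 217)/(-44475) + 39030/(-30 + 6*(-134)) = 144*(-1/44475) + 39030/(-30 - 804) = -48/14825 + 39030/(-834) = -48/14825 + 39030*(-1/834) = -48/14825 - 6505/139 = -96443297/2060675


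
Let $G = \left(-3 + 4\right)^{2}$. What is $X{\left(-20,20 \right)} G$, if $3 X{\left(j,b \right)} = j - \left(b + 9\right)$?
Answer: $- \frac{49}{3} \approx -16.333$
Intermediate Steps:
$G = 1$ ($G = 1^{2} = 1$)
$X{\left(j,b \right)} = -3 - \frac{b}{3} + \frac{j}{3}$ ($X{\left(j,b \right)} = \frac{j - \left(b + 9\right)}{3} = \frac{j - \left(9 + b\right)}{3} = \frac{-9 + j - b}{3} = -3 - \frac{b}{3} + \frac{j}{3}$)
$X{\left(-20,20 \right)} G = \left(-3 - \frac{20}{3} + \frac{1}{3} \left(-20\right)\right) 1 = \left(-3 - \frac{20}{3} - \frac{20}{3}\right) 1 = \left(- \frac{49}{3}\right) 1 = - \frac{49}{3}$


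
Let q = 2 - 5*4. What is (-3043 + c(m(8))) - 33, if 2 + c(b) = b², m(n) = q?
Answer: -2754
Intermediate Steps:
q = -18 (q = 2 - 20 = -18)
m(n) = -18
c(b) = -2 + b²
(-3043 + c(m(8))) - 33 = (-3043 + (-2 + (-18)²)) - 33 = (-3043 + (-2 + 324)) - 33 = (-3043 + 322) - 33 = -2721 - 33 = -2754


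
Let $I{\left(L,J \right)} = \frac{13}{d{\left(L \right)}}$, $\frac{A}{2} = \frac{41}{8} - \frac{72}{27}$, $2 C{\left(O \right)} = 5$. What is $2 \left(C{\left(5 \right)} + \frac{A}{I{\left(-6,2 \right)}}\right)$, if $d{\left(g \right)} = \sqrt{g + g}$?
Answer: $5 + \frac{59 i \sqrt{3}}{39} \approx 5.0 + 2.6203 i$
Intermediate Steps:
$C{\left(O \right)} = \frac{5}{2}$ ($C{\left(O \right)} = \frac{1}{2} \cdot 5 = \frac{5}{2}$)
$d{\left(g \right)} = \sqrt{2} \sqrt{g}$ ($d{\left(g \right)} = \sqrt{2 g} = \sqrt{2} \sqrt{g}$)
$A = \frac{59}{12}$ ($A = 2 \left(\frac{41}{8} - \frac{72}{27}\right) = 2 \left(41 \cdot \frac{1}{8} - \frac{8}{3}\right) = 2 \left(\frac{41}{8} - \frac{8}{3}\right) = 2 \cdot \frac{59}{24} = \frac{59}{12} \approx 4.9167$)
$I{\left(L,J \right)} = \frac{13 \sqrt{2}}{2 \sqrt{L}}$ ($I{\left(L,J \right)} = \frac{13}{\sqrt{2} \sqrt{L}} = 13 \frac{\sqrt{2}}{2 \sqrt{L}} = \frac{13 \sqrt{2}}{2 \sqrt{L}}$)
$2 \left(C{\left(5 \right)} + \frac{A}{I{\left(-6,2 \right)}}\right) = 2 \left(\frac{5}{2} + \frac{59}{12 \frac{13 \sqrt{2}}{2 i \sqrt{6}}}\right) = 2 \left(\frac{5}{2} + \frac{59}{12 \frac{13 \sqrt{2} \left(- \frac{i \sqrt{6}}{6}\right)}{2}}\right) = 2 \left(\frac{5}{2} + \frac{59}{12 \left(- \frac{13 i \sqrt{3}}{6}\right)}\right) = 2 \left(\frac{5}{2} + \frac{59 \frac{2 i \sqrt{3}}{13}}{12}\right) = 2 \left(\frac{5}{2} + \frac{59 i \sqrt{3}}{78}\right) = 5 + \frac{59 i \sqrt{3}}{39}$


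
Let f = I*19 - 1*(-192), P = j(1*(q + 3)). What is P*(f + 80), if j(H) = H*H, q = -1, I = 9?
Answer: 1772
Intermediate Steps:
j(H) = H²
P = 4 (P = (1*(-1 + 3))² = (1*2)² = 2² = 4)
f = 363 (f = 9*19 - 1*(-192) = 171 + 192 = 363)
P*(f + 80) = 4*(363 + 80) = 4*443 = 1772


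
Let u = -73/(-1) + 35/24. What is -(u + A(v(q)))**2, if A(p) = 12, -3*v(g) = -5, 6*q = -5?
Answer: -4305625/576 ≈ -7475.0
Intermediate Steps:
q = -5/6 (q = (1/6)*(-5) = -5/6 ≈ -0.83333)
v(g) = 5/3 (v(g) = -1/3*(-5) = 5/3)
u = 1787/24 (u = -73*(-1) + 35*(1/24) = 73 + 35/24 = 1787/24 ≈ 74.458)
-(u + A(v(q)))**2 = -(1787/24 + 12)**2 = -(2075/24)**2 = -1*4305625/576 = -4305625/576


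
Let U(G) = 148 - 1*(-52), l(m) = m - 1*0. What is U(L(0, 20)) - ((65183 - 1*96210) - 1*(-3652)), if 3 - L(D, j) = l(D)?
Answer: 27575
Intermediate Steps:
l(m) = m (l(m) = m + 0 = m)
L(D, j) = 3 - D
U(G) = 200 (U(G) = 148 + 52 = 200)
U(L(0, 20)) - ((65183 - 1*96210) - 1*(-3652)) = 200 - ((65183 - 1*96210) - 1*(-3652)) = 200 - ((65183 - 96210) + 3652) = 200 - (-31027 + 3652) = 200 - 1*(-27375) = 200 + 27375 = 27575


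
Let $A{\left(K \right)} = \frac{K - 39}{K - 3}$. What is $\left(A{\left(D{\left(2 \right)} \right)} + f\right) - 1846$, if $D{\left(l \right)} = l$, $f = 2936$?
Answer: $1127$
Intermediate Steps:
$A{\left(K \right)} = \frac{-39 + K}{-3 + K}$
$\left(A{\left(D{\left(2 \right)} \right)} + f\right) - 1846 = \left(\frac{-39 + 2}{-3 + 2} + 2936\right) - 1846 = \left(\frac{1}{-1} \left(-37\right) + 2936\right) - 1846 = \left(\left(-1\right) \left(-37\right) + 2936\right) - 1846 = \left(37 + 2936\right) - 1846 = 2973 - 1846 = 1127$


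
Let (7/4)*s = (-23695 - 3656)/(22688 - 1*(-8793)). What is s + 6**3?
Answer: 47489868/220367 ≈ 215.50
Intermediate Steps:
s = -109404/220367 (s = 4*((-23695 - 3656)/(22688 - 1*(-8793)))/7 = 4*(-27351/(22688 + 8793))/7 = 4*(-27351/31481)/7 = 4*(-27351*1/31481)/7 = (4/7)*(-27351/31481) = -109404/220367 ≈ -0.49646)
s + 6**3 = -109404/220367 + 6**3 = -109404/220367 + 216 = 47489868/220367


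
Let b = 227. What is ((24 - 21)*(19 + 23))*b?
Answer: 28602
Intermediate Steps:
((24 - 21)*(19 + 23))*b = ((24 - 21)*(19 + 23))*227 = (3*42)*227 = 126*227 = 28602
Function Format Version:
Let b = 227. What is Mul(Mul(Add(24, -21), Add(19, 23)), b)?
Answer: 28602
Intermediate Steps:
Mul(Mul(Add(24, -21), Add(19, 23)), b) = Mul(Mul(Add(24, -21), Add(19, 23)), 227) = Mul(Mul(3, 42), 227) = Mul(126, 227) = 28602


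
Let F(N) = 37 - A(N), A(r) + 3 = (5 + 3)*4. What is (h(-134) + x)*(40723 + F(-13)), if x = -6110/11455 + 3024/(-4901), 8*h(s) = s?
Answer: -1129171216419/1548716 ≈ -7.2910e+5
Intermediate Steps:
A(r) = 29 (A(r) = -3 + (5 + 3)*4 = -3 + 8*4 = -3 + 32 = 29)
h(s) = s/8
F(N) = 8 (F(N) = 37 - 1*29 = 37 - 29 = 8)
x = -445414/387179 (x = -6110*1/11455 + 3024*(-1/4901) = -1222/2291 - 3024/4901 = -445414/387179 ≈ -1.1504)
(h(-134) + x)*(40723 + F(-13)) = ((1/8)*(-134) - 445414/387179)*(40723 + 8) = (-67/4 - 445414/387179)*40731 = -27722649/1548716*40731 = -1129171216419/1548716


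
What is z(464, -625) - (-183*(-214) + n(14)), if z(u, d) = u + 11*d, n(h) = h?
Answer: -45587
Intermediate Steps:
z(464, -625) - (-183*(-214) + n(14)) = (464 + 11*(-625)) - (-183*(-214) + 14) = (464 - 6875) - (39162 + 14) = -6411 - 1*39176 = -6411 - 39176 = -45587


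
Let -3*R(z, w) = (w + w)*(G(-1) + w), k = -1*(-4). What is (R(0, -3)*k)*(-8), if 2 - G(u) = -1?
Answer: 0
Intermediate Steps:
k = 4
G(u) = 3 (G(u) = 2 - 1*(-1) = 2 + 1 = 3)
R(z, w) = -2*w*(3 + w)/3 (R(z, w) = -(w + w)*(3 + w)/3 = -2*w*(3 + w)/3)
(R(0, -3)*k)*(-8) = (-⅔*(-3)*(3 - 3)*4)*(-8) = (-⅔*(-3)*0*4)*(-8) = (0*4)*(-8) = 0*(-8) = 0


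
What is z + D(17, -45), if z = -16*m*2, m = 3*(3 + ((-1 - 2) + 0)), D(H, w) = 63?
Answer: 63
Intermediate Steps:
m = 0 (m = 3*(3 + (-3 + 0)) = 3*(3 - 3) = 3*0 = 0)
z = 0 (z = -16*0*2 = 0*2 = 0)
z + D(17, -45) = 0 + 63 = 63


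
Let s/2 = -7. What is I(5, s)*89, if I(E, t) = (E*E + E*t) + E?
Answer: -3560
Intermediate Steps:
s = -14 (s = 2*(-7) = -14)
I(E, t) = E + E**2 + E*t (I(E, t) = (E**2 + E*t) + E = E + E**2 + E*t)
I(5, s)*89 = (5*(1 + 5 - 14))*89 = (5*(-8))*89 = -40*89 = -3560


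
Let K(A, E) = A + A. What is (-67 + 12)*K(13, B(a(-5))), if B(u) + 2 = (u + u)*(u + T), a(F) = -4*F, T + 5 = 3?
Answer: -1430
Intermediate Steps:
T = -2 (T = -5 + 3 = -2)
B(u) = -2 + 2*u*(-2 + u) (B(u) = -2 + (u + u)*(u - 2) = -2 + (2*u)*(-2 + u) = -2 + 2*u*(-2 + u))
K(A, E) = 2*A
(-67 + 12)*K(13, B(a(-5))) = (-67 + 12)*(2*13) = -55*26 = -1430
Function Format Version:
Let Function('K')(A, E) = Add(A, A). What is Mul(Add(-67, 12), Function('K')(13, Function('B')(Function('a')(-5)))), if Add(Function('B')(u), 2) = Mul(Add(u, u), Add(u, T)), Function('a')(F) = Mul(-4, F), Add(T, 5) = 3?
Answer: -1430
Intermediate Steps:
T = -2 (T = Add(-5, 3) = -2)
Function('B')(u) = Add(-2, Mul(2, u, Add(-2, u))) (Function('B')(u) = Add(-2, Mul(Add(u, u), Add(u, -2))) = Add(-2, Mul(Mul(2, u), Add(-2, u))) = Add(-2, Mul(2, u, Add(-2, u))))
Function('K')(A, E) = Mul(2, A)
Mul(Add(-67, 12), Function('K')(13, Function('B')(Function('a')(-5)))) = Mul(Add(-67, 12), Mul(2, 13)) = Mul(-55, 26) = -1430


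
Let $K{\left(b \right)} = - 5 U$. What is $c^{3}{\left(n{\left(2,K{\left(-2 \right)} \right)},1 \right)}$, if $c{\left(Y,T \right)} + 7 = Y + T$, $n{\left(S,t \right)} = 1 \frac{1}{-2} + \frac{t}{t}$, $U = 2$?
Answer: $- \frac{1331}{8} \approx -166.38$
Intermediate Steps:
$K{\left(b \right)} = -10$ ($K{\left(b \right)} = \left(-5\right) 2 = -10$)
$n{\left(S,t \right)} = \frac{1}{2}$ ($n{\left(S,t \right)} = 1 \left(- \frac{1}{2}\right) + 1 = - \frac{1}{2} + 1 = \frac{1}{2}$)
$c{\left(Y,T \right)} = -7 + T + Y$ ($c{\left(Y,T \right)} = -7 + \left(Y + T\right) = -7 + \left(T + Y\right) = -7 + T + Y$)
$c^{3}{\left(n{\left(2,K{\left(-2 \right)} \right)},1 \right)} = \left(-7 + 1 + \frac{1}{2}\right)^{3} = \left(- \frac{11}{2}\right)^{3} = - \frac{1331}{8}$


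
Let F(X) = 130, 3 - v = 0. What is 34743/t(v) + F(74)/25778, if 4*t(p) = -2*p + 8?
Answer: 895605119/12889 ≈ 69486.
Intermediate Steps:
v = 3 (v = 3 - 1*0 = 3 + 0 = 3)
t(p) = 2 - p/2 (t(p) = (-2*p + 8)/4 = (8 - 2*p)/4 = 2 - p/2)
34743/t(v) + F(74)/25778 = 34743/(2 - ½*3) + 130/25778 = 34743/(2 - 3/2) + 130*(1/25778) = 34743/(½) + 65/12889 = 34743*2 + 65/12889 = 69486 + 65/12889 = 895605119/12889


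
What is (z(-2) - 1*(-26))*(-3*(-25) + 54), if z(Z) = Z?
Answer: 3096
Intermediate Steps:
(z(-2) - 1*(-26))*(-3*(-25) + 54) = (-2 - 1*(-26))*(-3*(-25) + 54) = (-2 + 26)*(75 + 54) = 24*129 = 3096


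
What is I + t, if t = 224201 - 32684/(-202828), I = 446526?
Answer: 34010562160/50707 ≈ 6.7073e+5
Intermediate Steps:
t = 11368568278/50707 (t = 224201 - 32684*(-1)/202828 = 224201 - 1*(-8171/50707) = 224201 + 8171/50707 = 11368568278/50707 ≈ 2.2420e+5)
I + t = 446526 + 11368568278/50707 = 34010562160/50707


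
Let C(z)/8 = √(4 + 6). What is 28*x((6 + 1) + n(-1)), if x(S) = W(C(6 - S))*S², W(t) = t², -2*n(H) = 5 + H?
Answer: 448000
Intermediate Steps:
n(H) = -5/2 - H/2 (n(H) = -(5 + H)/2 = -5/2 - H/2)
C(z) = 8*√10 (C(z) = 8*√(4 + 6) = 8*√10)
x(S) = 640*S² (x(S) = (8*√10)²*S² = 640*S²)
28*x((6 + 1) + n(-1)) = 28*(640*((6 + 1) + (-5/2 - ½*(-1)))²) = 28*(640*(7 + (-5/2 + ½))²) = 28*(640*(7 - 2)²) = 28*(640*5²) = 28*(640*25) = 28*16000 = 448000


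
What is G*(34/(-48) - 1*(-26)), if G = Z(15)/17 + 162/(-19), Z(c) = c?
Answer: -499561/2584 ≈ -193.33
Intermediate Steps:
G = -2469/323 (G = 15/17 + 162/(-19) = 15*(1/17) + 162*(-1/19) = 15/17 - 162/19 = -2469/323 ≈ -7.6440)
G*(34/(-48) - 1*(-26)) = -2469*(34/(-48) - 1*(-26))/323 = -2469*(34*(-1/48) + 26)/323 = -2469*(-17/24 + 26)/323 = -2469/323*607/24 = -499561/2584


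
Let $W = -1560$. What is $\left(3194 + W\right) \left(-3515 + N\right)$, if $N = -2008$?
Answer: $-9024582$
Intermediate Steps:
$\left(3194 + W\right) \left(-3515 + N\right) = \left(3194 - 1560\right) \left(-3515 - 2008\right) = 1634 \left(-5523\right) = -9024582$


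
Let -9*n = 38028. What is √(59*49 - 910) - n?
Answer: 12676/3 + √1981 ≈ 4269.8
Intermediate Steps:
n = -12676/3 (n = -⅑*38028 = -12676/3 ≈ -4225.3)
√(59*49 - 910) - n = √(59*49 - 910) - 1*(-12676/3) = √(2891 - 910) + 12676/3 = √1981 + 12676/3 = 12676/3 + √1981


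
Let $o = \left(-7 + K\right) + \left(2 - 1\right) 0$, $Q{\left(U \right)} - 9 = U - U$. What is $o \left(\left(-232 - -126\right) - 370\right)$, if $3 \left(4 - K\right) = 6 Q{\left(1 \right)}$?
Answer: $9996$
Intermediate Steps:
$Q{\left(U \right)} = 9$ ($Q{\left(U \right)} = 9 + \left(U - U\right) = 9 + 0 = 9$)
$K = -14$ ($K = 4 - \frac{6 \cdot 9}{3} = 4 - 18 = -14$)
$o = -21$ ($o = \left(-7 - 14\right) + \left(2 - 1\right) 0 = -21 + 1 \cdot 0 = -21 + 0 = -21$)
$o \left(\left(-232 - -126\right) - 370\right) = - 21 \left(\left(-232 - -126\right) - 370\right) = - 21 \left(\left(-232 + 126\right) - 370\right) = - 21 \left(-106 - 370\right) = \left(-21\right) \left(-476\right) = 9996$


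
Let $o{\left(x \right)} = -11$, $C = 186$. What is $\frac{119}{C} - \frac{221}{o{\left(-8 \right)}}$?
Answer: $\frac{42415}{2046} \approx 20.731$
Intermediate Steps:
$\frac{119}{C} - \frac{221}{o{\left(-8 \right)}} = \frac{119}{186} - \frac{221}{-11} = 119 \cdot \frac{1}{186} - - \frac{221}{11} = \frac{119}{186} + \frac{221}{11} = \frac{42415}{2046}$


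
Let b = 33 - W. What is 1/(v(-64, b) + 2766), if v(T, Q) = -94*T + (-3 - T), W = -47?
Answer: 1/8843 ≈ 0.00011308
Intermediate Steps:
b = 80 (b = 33 - 1*(-47) = 33 + 47 = 80)
v(T, Q) = -3 - 95*T
1/(v(-64, b) + 2766) = 1/((-3 - 95*(-64)) + 2766) = 1/((-3 + 6080) + 2766) = 1/(6077 + 2766) = 1/8843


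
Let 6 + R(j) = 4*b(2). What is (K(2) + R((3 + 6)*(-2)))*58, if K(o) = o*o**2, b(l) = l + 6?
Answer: 1972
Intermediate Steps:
b(l) = 6 + l
K(o) = o**3
R(j) = 26 (R(j) = -6 + 4*(6 + 2) = -6 + 4*8 = -6 + 32 = 26)
(K(2) + R((3 + 6)*(-2)))*58 = (2**3 + 26)*58 = (8 + 26)*58 = 34*58 = 1972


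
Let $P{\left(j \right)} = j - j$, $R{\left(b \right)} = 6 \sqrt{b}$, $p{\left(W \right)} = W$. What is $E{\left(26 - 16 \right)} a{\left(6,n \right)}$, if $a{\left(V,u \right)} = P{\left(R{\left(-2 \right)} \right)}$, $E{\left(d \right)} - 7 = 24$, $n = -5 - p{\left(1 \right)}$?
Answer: $0$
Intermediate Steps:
$n = -6$ ($n = -5 - 1 = -6$)
$E{\left(d \right)} = 31$ ($E{\left(d \right)} = 7 + 24 = 31$)
$P{\left(j \right)} = 0$
$a{\left(V,u \right)} = 0$
$E{\left(26 - 16 \right)} a{\left(6,n \right)} = 31 \cdot 0 = 0$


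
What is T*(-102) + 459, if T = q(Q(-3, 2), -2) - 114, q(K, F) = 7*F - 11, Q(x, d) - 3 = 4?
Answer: 14637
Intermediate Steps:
Q(x, d) = 7 (Q(x, d) = 3 + 4 = 7)
q(K, F) = -11 + 7*F
T = -139 (T = (-11 + 7*(-2)) - 114 = (-11 - 14) - 114 = -25 - 114 = -139)
T*(-102) + 459 = -139*(-102) + 459 = 14178 + 459 = 14637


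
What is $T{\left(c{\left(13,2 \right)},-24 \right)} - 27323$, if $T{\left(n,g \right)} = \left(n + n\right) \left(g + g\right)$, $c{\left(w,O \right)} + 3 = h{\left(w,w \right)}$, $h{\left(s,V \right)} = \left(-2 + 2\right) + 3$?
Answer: $-27323$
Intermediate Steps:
$h{\left(s,V \right)} = 3$ ($h{\left(s,V \right)} = 0 + 3 = 3$)
$c{\left(w,O \right)} = 0$ ($c{\left(w,O \right)} = -3 + 3 = 0$)
$T{\left(n,g \right)} = 4 g n$ ($T{\left(n,g \right)} = 2 n 2 g = 4 g n$)
$T{\left(c{\left(13,2 \right)},-24 \right)} - 27323 = 4 \left(-24\right) 0 - 27323 = 0 - 27323 = -27323$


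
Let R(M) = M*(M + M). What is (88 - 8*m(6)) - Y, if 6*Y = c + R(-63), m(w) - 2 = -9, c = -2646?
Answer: -738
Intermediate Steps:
m(w) = -7 (m(w) = 2 - 9 = -7)
R(M) = 2*M**2 (R(M) = M*(2*M) = 2*M**2)
Y = 882 (Y = (-2646 + 2*(-63)**2)/6 = (-2646 + 2*3969)/6 = (-2646 + 7938)/6 = (1/6)*5292 = 882)
(88 - 8*m(6)) - Y = (88 - 8*(-7)) - 1*882 = (88 + 56) - 882 = 144 - 882 = -738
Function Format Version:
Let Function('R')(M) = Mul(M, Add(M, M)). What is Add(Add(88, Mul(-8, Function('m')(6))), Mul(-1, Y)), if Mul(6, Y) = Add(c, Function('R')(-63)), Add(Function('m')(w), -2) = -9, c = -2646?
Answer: -738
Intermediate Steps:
Function('m')(w) = -7 (Function('m')(w) = Add(2, -9) = -7)
Function('R')(M) = Mul(2, Pow(M, 2)) (Function('R')(M) = Mul(M, Mul(2, M)) = Mul(2, Pow(M, 2)))
Y = 882 (Y = Mul(Rational(1, 6), Add(-2646, Mul(2, Pow(-63, 2)))) = Mul(Rational(1, 6), Add(-2646, Mul(2, 3969))) = Mul(Rational(1, 6), Add(-2646, 7938)) = Mul(Rational(1, 6), 5292) = 882)
Add(Add(88, Mul(-8, Function('m')(6))), Mul(-1, Y)) = Add(Add(88, Mul(-8, -7)), Mul(-1, 882)) = Add(Add(88, 56), -882) = Add(144, -882) = -738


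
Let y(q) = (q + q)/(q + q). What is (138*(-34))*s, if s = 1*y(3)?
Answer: -4692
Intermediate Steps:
y(q) = 1 (y(q) = (2*q)/((2*q)) = (2*q)*(1/(2*q)) = 1)
s = 1 (s = 1*1 = 1)
(138*(-34))*s = (138*(-34))*1 = -4692*1 = -4692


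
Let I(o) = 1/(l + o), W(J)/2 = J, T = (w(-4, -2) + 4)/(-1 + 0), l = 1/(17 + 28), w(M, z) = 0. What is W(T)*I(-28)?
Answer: 360/1259 ≈ 0.28594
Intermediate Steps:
l = 1/45 ≈ 0.022222
T = -4 (T = (0 + 4)/(-1 + 0) = 4/(-1) = 4*(-1) = -4)
W(J) = 2*J
I(o) = 1/(1/45 + o)
W(T)*I(-28) = (2*(-4))*(45/(1 + 45*(-28))) = -360/(1 - 1260) = -360/(-1259) = -360*(-1)/1259 = -8*(-45/1259) = 360/1259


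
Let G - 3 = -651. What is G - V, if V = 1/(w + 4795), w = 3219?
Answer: -5193073/8014 ≈ -648.00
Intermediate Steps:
G = -648 (G = 3 - 651 = -648)
V = 1/8014 (V = 1/(3219 + 4795) = 1/8014 ≈ 0.00012478)
G - V = -648 - 1*1/8014 = -648 - 1/8014 = -5193073/8014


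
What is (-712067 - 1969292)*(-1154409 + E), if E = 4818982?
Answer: -9826035794707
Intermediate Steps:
(-712067 - 1969292)*(-1154409 + E) = (-712067 - 1969292)*(-1154409 + 4818982) = -2681359*3664573 = -9826035794707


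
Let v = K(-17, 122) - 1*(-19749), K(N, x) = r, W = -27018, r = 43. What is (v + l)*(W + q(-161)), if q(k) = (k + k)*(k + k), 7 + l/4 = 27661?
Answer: 9997859728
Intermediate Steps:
l = 110616 (l = -28 + 4*27661 = -28 + 110644 = 110616)
K(N, x) = 43
v = 19792 (v = 43 - 1*(-19749) = 43 + 19749 = 19792)
q(k) = 4*k² (q(k) = (2*k)*(2*k) = 4*k²)
(v + l)*(W + q(-161)) = (19792 + 110616)*(-27018 + 4*(-161)²) = 130408*(-27018 + 4*25921) = 130408*(-27018 + 103684) = 130408*76666 = 9997859728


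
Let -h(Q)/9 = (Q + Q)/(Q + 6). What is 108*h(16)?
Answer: -15552/11 ≈ -1413.8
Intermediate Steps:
h(Q) = -18*Q/(6 + Q) (h(Q) = -9*(Q + Q)/(Q + 6) = -9*2*Q/(6 + Q) = -18*Q/(6 + Q))
108*h(16) = 108*(-18*16/(6 + 16)) = 108*(-18*16/22) = 108*(-18*16*1/22) = 108*(-144/11) = -15552/11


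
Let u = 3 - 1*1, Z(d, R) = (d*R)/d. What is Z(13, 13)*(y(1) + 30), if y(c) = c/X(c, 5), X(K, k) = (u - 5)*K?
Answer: 1157/3 ≈ 385.67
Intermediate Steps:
Z(d, R) = R (Z(d, R) = (R*d)/d = R)
u = 2 (u = 3 - 1 = 2)
X(K, k) = -3*K (X(K, k) = (2 - 5)*K = -3*K)
y(c) = -⅓ (y(c) = c/((-3*c)) = c*(-1/(3*c)) = -⅓)
Z(13, 13)*(y(1) + 30) = 13*(-⅓ + 30) = 13*(89/3) = 1157/3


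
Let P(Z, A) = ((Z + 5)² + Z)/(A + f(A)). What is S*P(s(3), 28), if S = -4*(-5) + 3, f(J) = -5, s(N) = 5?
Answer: 105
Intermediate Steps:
P(Z, A) = (Z + (5 + Z)²)/(-5 + A) (P(Z, A) = ((Z + 5)² + Z)/(A - 5) = ((5 + Z)² + Z)/(-5 + A) = (Z + (5 + Z)²)/(-5 + A))
S = 23 (S = 20 + 3 = 23)
S*P(s(3), 28) = 23*((5 + (5 + 5)²)/(-5 + 28)) = 23*((5 + 10²)/23) = 23*((5 + 100)/23) = 23*((1/23)*105) = 23*(105/23) = 105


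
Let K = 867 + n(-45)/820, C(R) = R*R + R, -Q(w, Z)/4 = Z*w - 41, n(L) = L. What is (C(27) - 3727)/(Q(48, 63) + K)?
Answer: 487244/1814669 ≈ 0.26850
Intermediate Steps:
Q(w, Z) = 164 - 4*Z*w (Q(w, Z) = -4*(Z*w - 41) = -4*(-41 + Z*w) = 164 - 4*Z*w)
C(R) = R + R² (C(R) = R² + R = R + R²)
K = 142179/164 (K = 867 - 45/820 = 867 - 45*1/820 = 867 - 9/164 = 142179/164 ≈ 866.95)
(C(27) - 3727)/(Q(48, 63) + K) = (27*(1 + 27) - 3727)/((164 - 4*63*48) + 142179/164) = (27*28 - 3727)/((164 - 12096) + 142179/164) = (756 - 3727)/(-11932 + 142179/164) = -2971/(-1814669/164) = -2971*(-164/1814669) = 487244/1814669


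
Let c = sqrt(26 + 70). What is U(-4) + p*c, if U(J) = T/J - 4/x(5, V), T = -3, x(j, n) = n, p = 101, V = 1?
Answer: -13/4 + 404*sqrt(6) ≈ 986.34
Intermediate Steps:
c = 4*sqrt(6) (c = sqrt(96) = 4*sqrt(6) ≈ 9.7980)
U(J) = -4 - 3/J (U(J) = -3/J - 4/1 = -3/J - 4*1 = -3/J - 4 = -4 - 3/J)
U(-4) + p*c = (-4 - 3/(-4)) + 101*(4*sqrt(6)) = (-4 - 3*(-1/4)) + 404*sqrt(6) = (-4 + 3/4) + 404*sqrt(6) = -13/4 + 404*sqrt(6)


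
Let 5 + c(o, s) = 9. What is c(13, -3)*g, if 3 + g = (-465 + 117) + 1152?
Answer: 3204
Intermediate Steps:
c(o, s) = 4 (c(o, s) = -5 + 9 = 4)
g = 801 (g = -3 + ((-465 + 117) + 1152) = -3 + (-348 + 1152) = -3 + 804 = 801)
c(13, -3)*g = 4*801 = 3204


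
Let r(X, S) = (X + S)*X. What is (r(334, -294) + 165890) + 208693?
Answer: 387943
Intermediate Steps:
r(X, S) = X*(S + X) (r(X, S) = (S + X)*X = X*(S + X))
(r(334, -294) + 165890) + 208693 = (334*(-294 + 334) + 165890) + 208693 = (334*40 + 165890) + 208693 = (13360 + 165890) + 208693 = 179250 + 208693 = 387943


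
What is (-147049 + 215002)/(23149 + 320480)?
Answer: 22651/114543 ≈ 0.19775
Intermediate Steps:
(-147049 + 215002)/(23149 + 320480) = 67953/343629 = 67953*(1/343629) = 22651/114543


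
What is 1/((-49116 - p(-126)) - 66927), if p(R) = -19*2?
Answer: -1/116005 ≈ -8.6203e-6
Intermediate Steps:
p(R) = -38
1/((-49116 - p(-126)) - 66927) = 1/((-49116 - 1*(-38)) - 66927) = 1/((-49116 + 38) - 66927) = 1/(-49078 - 66927) = 1/(-116005) = -1/116005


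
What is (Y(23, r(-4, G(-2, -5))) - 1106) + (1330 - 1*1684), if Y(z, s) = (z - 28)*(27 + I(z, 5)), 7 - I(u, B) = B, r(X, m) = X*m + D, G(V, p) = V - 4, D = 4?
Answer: -1605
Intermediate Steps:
G(V, p) = -4 + V
r(X, m) = 4 + X*m (r(X, m) = X*m + 4 = 4 + X*m)
I(u, B) = 7 - B
Y(z, s) = -812 + 29*z (Y(z, s) = (z - 28)*(27 + (7 - 1*5)) = (-28 + z)*(27 + (7 - 5)) = (-28 + z)*(27 + 2) = (-28 + z)*29 = -812 + 29*z)
(Y(23, r(-4, G(-2, -5))) - 1106) + (1330 - 1*1684) = ((-812 + 29*23) - 1106) + (1330 - 1*1684) = ((-812 + 667) - 1106) + (1330 - 1684) = (-145 - 1106) - 354 = -1251 - 354 = -1605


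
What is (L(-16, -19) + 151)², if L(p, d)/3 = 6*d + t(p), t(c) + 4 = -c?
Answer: 24025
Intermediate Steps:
t(c) = -4 - c
L(p, d) = -12 - 3*p + 18*d (L(p, d) = 3*(6*d + (-4 - p)) = 3*(-4 - p + 6*d) = -12 - 3*p + 18*d)
(L(-16, -19) + 151)² = ((-12 - 3*(-16) + 18*(-19)) + 151)² = ((-12 + 48 - 342) + 151)² = (-306 + 151)² = (-155)² = 24025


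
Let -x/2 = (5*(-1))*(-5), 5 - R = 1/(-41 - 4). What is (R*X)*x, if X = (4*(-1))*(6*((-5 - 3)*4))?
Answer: -578560/3 ≈ -1.9285e+5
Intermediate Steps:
R = 226/45 (R = 5 - 1/(-41 - 4) = 5 - 1/(-45) = 5 - 1*(-1/45) = 5 + 1/45 = 226/45 ≈ 5.0222)
x = -50 (x = -2*5*(-1)*(-5) = -(-10)*(-5) = -2*25 = -50)
X = 768 (X = -24*(-8*4) = -24*(-32) = -4*(-192) = 768)
(R*X)*x = ((226/45)*768)*(-50) = (57856/15)*(-50) = -578560/3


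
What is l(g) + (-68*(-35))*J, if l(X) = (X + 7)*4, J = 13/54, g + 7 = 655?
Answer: 86210/27 ≈ 3193.0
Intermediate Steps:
g = 648 (g = -7 + 655 = 648)
J = 13/54 (J = 13*(1/54) = 13/54 ≈ 0.24074)
l(X) = 28 + 4*X (l(X) = (7 + X)*4 = 28 + 4*X)
l(g) + (-68*(-35))*J = (28 + 4*648) - 68*(-35)*(13/54) = (28 + 2592) + 2380*(13/54) = 2620 + 15470/27 = 86210/27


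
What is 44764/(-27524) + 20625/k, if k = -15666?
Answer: -15106611/5133226 ≈ -2.9429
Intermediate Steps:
44764/(-27524) + 20625/k = 44764/(-27524) + 20625/(-15666) = 44764*(-1/27524) + 20625*(-1/15666) = -11191/6881 - 6875/5222 = -15106611/5133226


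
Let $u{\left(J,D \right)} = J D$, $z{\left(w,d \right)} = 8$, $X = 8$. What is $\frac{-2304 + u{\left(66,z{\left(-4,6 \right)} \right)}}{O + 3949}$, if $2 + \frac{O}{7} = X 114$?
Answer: $- \frac{1776}{10319} \approx -0.17211$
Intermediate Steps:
$u{\left(J,D \right)} = D J$
$O = 6370$ ($O = -14 + 7 \cdot 8 \cdot 114 = -14 + 7 \cdot 912 = -14 + 6384 = 6370$)
$\frac{-2304 + u{\left(66,z{\left(-4,6 \right)} \right)}}{O + 3949} = \frac{-2304 + 8 \cdot 66}{6370 + 3949} = \frac{-2304 + 528}{10319} = \left(-1776\right) \frac{1}{10319} = - \frac{1776}{10319}$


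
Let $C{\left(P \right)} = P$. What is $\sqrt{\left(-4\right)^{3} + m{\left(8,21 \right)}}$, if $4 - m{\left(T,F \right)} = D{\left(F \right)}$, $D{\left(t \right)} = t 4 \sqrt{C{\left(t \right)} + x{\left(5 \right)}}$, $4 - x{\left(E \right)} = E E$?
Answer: $2 i \sqrt{15} \approx 7.746 i$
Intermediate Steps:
$x{\left(E \right)} = 4 - E^{2}$ ($x{\left(E \right)} = 4 - E E = 4 - E^{2}$)
$D{\left(t \right)} = 4 t \sqrt{-21 + t}$ ($D{\left(t \right)} = t 4 \sqrt{t + \left(4 - 5^{2}\right)} = 4 t \sqrt{t + \left(4 - 25\right)} = 4 t \sqrt{t - 21} = 4 t \sqrt{-21 + t}$)
$m{\left(T,F \right)} = 4 - 4 F \sqrt{-21 + F}$
$\sqrt{\left(-4\right)^{3} + m{\left(8,21 \right)}} = \sqrt{\left(-4\right)^{3} + \left(4 - 84 \sqrt{-21 + 21}\right)} = \sqrt{-64 + \left(4 - 84 \sqrt{0}\right)} = \sqrt{-64 + \left(4 - 84 \cdot 0\right)} = \sqrt{-64 + \left(4 + 0\right)} = \sqrt{-64 + 4} = \sqrt{-60} = 2 i \sqrt{15}$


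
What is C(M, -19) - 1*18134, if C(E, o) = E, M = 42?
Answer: -18092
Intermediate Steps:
C(M, -19) - 1*18134 = 42 - 1*18134 = 42 - 18134 = -18092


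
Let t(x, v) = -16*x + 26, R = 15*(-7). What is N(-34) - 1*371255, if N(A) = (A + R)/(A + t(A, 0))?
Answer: -198992819/536 ≈ -3.7126e+5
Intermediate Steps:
R = -105
t(x, v) = 26 - 16*x
N(A) = (-105 + A)/(26 - 15*A) (N(A) = (A - 105)/(A + (26 - 16*A)) = (-105 + A)/(26 - 15*A))
N(-34) - 1*371255 = (105 - 1*(-34))/(-26 + 15*(-34)) - 1*371255 = (105 + 34)/(-26 - 510) - 371255 = 139/(-536) - 371255 = -1/536*139 - 371255 = -139/536 - 371255 = -198992819/536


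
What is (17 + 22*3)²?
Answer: 6889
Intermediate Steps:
(17 + 22*3)² = (17 + 66)² = 83² = 6889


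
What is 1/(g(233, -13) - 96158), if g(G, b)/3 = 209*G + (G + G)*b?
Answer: 1/31759 ≈ 3.1487e-5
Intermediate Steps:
g(G, b) = 627*G + 6*G*b (g(G, b) = 3*(209*G + (G + G)*b) = 3*(209*G + (2*G)*b) = 3*(209*G + 2*G*b) = 627*G + 6*G*b)
1/(g(233, -13) - 96158) = 1/(3*233*(209 + 2*(-13)) - 96158) = 1/(3*233*(209 - 26) - 96158) = 1/(3*233*183 - 96158) = 1/(127917 - 96158) = 1/31759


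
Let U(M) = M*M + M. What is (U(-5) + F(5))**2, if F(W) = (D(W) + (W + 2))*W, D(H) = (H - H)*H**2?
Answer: 3025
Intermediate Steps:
U(M) = M + M**2 (U(M) = M**2 + M = M + M**2)
D(H) = 0 (D(H) = 0*H**2 = 0)
F(W) = W*(2 + W) (F(W) = (0 + (W + 2))*W = (0 + (2 + W))*W = (2 + W)*W = W*(2 + W))
(U(-5) + F(5))**2 = (-5*(1 - 5) + 5*(2 + 5))**2 = (-5*(-4) + 5*7)**2 = (20 + 35)**2 = 55**2 = 3025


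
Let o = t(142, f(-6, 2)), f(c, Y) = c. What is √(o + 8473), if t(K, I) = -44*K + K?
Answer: 3*√263 ≈ 48.652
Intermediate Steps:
t(K, I) = -43*K
o = -6106 (o = -43*142 = -6106)
√(o + 8473) = √(-6106 + 8473) = √2367 = 3*√263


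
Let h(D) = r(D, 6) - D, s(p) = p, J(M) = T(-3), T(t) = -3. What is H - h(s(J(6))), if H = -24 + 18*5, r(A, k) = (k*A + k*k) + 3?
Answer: 42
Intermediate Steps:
J(M) = -3
r(A, k) = 3 + k**2 + A*k (r(A, k) = (A*k + k**2) + 3 = (k**2 + A*k) + 3 = 3 + k**2 + A*k)
h(D) = 39 + 5*D (h(D) = (3 + 6**2 + D*6) - D = (3 + 36 + 6*D) - D = (39 + 6*D) - D = 39 + 5*D)
H = 66 (H = -24 + 90 = 66)
H - h(s(J(6))) = 66 - (39 + 5*(-3)) = 66 - (39 - 15) = 66 - 1*24 = 66 - 24 = 42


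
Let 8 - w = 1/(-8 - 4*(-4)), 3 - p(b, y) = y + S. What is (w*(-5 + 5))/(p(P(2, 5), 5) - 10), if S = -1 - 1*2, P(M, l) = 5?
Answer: 0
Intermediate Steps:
S = -3 (S = -1 - 2 = -3)
p(b, y) = 6 - y (p(b, y) = 3 - (y - 3) = 3 - (-3 + y) = 3 + (3 - y) = 6 - y)
w = 383/48 (w = 8 - 1/((-8 - 4)*(-4)) = 8 - (-1)/((-12)*4) = 8 - (-1)*(-1)/(12*4) = 8 - 1*1/48 = 8 - 1/48 = 383/48 ≈ 7.9792)
(w*(-5 + 5))/(p(P(2, 5), 5) - 10) = (383*(-5 + 5)/48)/((6 - 1*5) - 10) = ((383/48)*0)/((6 - 5) - 10) = 0/(1 - 10) = 0/(-9) = 0*(-⅑) = 0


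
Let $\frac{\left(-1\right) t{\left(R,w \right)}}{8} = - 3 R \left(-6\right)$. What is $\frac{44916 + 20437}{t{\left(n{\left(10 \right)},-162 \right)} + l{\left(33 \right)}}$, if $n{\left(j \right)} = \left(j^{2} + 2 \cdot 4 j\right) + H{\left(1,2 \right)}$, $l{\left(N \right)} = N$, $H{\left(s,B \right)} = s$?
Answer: $- \frac{65353}{26031} \approx -2.5106$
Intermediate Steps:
$n{\left(j \right)} = 1 + j^{2} + 8 j$ ($n{\left(j \right)} = \left(j^{2} + 2 \cdot 4 j\right) + 1 = \left(j^{2} + 8 j\right) + 1 = 1 + j^{2} + 8 j$)
$t{\left(R,w \right)} = - 144 R$ ($t{\left(R,w \right)} = - 8 - 3 R \left(-6\right) = - 8 \cdot 18 R = - 144 R$)
$\frac{44916 + 20437}{t{\left(n{\left(10 \right)},-162 \right)} + l{\left(33 \right)}} = \frac{44916 + 20437}{- 144 \left(1 + 10^{2} + 8 \cdot 10\right) + 33} = \frac{65353}{- 144 \left(1 + 100 + 80\right) + 33} = \frac{65353}{\left(-144\right) 181 + 33} = \frac{65353}{-26064 + 33} = \frac{65353}{-26031} = 65353 \left(- \frac{1}{26031}\right) = - \frac{65353}{26031}$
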